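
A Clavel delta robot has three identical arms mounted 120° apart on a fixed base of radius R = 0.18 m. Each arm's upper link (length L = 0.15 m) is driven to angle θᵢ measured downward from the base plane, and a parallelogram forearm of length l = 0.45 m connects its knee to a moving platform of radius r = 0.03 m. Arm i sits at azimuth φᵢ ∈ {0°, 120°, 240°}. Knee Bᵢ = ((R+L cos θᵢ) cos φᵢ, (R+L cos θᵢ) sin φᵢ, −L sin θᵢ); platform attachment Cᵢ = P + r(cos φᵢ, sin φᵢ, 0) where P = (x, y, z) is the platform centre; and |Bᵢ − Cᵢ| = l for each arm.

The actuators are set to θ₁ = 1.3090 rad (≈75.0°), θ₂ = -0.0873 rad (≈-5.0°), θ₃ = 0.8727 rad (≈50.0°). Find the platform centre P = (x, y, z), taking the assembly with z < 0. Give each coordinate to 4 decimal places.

(-0.1502, 0.1208, -0.4151)

arm 1 at φ=0.0°: e+L cos θ1 = 0.1888;  S1 = (0.1888, 0.0000, -0.1449)
S2 = (0.2994·cos120.0°, 0.2994·sin120.0°, 0.0131) = (-0.1497, 0.2593, 0.0131)
φ3=240.0°: virtual centre (-0.1232, -0.2134, -0.1149), radius l
subtract pairs → two planes through P
[-0.6771 0.5186 0.3159]·P = 0.0332;  [-0.6241 -0.4268 0.0600]·P = 0.0173
Cramer: x(z) = -0.0377+0.2709z;  y(z) = 0.0147-0.2556z
sphere 1 gives Az²+Bz+C=0 with A=1.1387, B=0.1595, C=-0.1300;  B²−4AC=0.6174;  roots -0.4151, 0.2750;  negative root z = -0.4151
x = -0.1502, y = 0.1208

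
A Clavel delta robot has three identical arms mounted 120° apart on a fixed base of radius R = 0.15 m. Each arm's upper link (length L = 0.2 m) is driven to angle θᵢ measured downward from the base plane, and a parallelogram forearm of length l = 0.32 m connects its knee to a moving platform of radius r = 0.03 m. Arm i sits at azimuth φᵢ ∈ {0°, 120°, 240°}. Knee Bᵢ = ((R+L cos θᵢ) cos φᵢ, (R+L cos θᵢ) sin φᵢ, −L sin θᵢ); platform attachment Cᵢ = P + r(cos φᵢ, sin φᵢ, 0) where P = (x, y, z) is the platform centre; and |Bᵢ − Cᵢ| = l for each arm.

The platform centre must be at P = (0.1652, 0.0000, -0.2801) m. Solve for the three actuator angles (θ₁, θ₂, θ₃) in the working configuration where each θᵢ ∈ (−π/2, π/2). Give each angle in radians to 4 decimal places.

θ₁ = 0.0002, θ₂ = 1.2218, θ₃ = 1.2218

arm 1 (φ=0.0°): x'=0.1652, y'=0.0000
  e−x'=-0.0452;  (l²−L²−(e−x')²−y'²−z²)/2L = -0.0452
  θ1 = atan2(B,A) + arccos(C/0.2837) = 0.0002
φ2=120.0° → target in arm frame (-0.0826, -0.1431)
  A=0.2026, B=-0.2801, C=(l²−L²−A²−y'²−z²)/(2L)=-0.1939
  θ2 = atan2(B,A) + arccos(C/0.3457) = 1.2218
rotate P by −φ3: (-0.0826, 0.1431, -0.2801)
  e−x'=0.2026;  (l²−L²−(e−x')²−y'²−z²)/2L = -0.1939
  θ3 = atan2(B,A) + arccos(C/0.3457) = 1.2218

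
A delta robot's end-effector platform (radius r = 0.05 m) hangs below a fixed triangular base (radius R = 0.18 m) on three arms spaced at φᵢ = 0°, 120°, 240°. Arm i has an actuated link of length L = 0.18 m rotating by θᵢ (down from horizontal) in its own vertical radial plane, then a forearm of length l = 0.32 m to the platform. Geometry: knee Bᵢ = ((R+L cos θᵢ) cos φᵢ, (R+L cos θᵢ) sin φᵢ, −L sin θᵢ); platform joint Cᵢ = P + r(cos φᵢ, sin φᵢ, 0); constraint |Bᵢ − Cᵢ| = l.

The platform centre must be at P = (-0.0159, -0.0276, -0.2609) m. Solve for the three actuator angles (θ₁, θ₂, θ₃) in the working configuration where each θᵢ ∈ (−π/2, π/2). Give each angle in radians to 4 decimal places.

θ₁ = 0.6979, θ₂ = 0.6982, θ₃ = 0.4366

arm 1 (φ=0.0°): x'=-0.0159, y'=-0.0276
  e−x'=0.1459;  (l²−L²−(e−x')²−y'²−z²)/2L = -0.0559
  √(A²+B²)=0.2989;  θ1 = -1.0609+1.7588 ≈ 0.6979
arm 2 (φ=120.0°): x'=-0.0160, y'=0.0276
  A cos θ + B sin θ = C:  0.1460·cos θ + -0.2609·sin θ = -0.0559
  √(A²+B²)=0.2989;  θ2 = -1.0608+1.7590 ≈ 0.6982
rotate P by −φ3: (0.0319, 0.0000, -0.2609)
  e−x'=0.0981;  (l²−L²−(e−x')²−y'²−z²)/2L = -0.0214
  γ=atan2(-0.2609,0.0981)=-1.2110;  ψ=arccos(-0.0767)=1.6476;  θ3=γ+ψ≈0.4366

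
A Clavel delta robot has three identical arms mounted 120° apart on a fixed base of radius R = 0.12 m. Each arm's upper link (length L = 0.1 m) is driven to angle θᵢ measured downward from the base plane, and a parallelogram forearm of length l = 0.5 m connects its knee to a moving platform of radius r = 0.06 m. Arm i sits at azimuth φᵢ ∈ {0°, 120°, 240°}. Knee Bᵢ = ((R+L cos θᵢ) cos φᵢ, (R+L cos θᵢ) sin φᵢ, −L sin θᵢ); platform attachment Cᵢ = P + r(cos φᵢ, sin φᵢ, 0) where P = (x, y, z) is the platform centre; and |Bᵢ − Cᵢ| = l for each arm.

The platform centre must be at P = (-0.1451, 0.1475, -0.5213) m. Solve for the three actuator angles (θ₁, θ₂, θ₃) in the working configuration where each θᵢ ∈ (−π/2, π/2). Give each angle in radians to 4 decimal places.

arm 1 (φ=0.0°): x'=-0.1451, y'=0.1475
  e−x'=0.2051;  (l²−L²−(e−x')²−y'²−z²)/2L = -0.4779
  √(A²+B²)=0.5602;  θ1 = -1.1960+2.5926 ≈ 1.3967
arm 2 (φ=120.0°): x'=0.2003, y'=0.0519
  A cos θ + B sin θ = C:  -0.1403·cos θ + -0.5213·sin θ = -0.2706
  γ=atan2(-0.5213,-0.1403)=-1.8337;  ψ=arccos(-0.5013)=2.0959;  θ2=γ+ψ≈0.2623
rotate P by −φ3: (-0.0552, -0.1994, -0.5213)
  e−x'=0.1152;  (l²−L²−(e−x')²−y'²−z²)/2L = -0.4239
  √(A²+B²)=0.5339;  θ3 = -1.3533+2.4883 ≈ 1.1349

θ₁ = 1.3967, θ₂ = 0.2623, θ₃ = 1.1349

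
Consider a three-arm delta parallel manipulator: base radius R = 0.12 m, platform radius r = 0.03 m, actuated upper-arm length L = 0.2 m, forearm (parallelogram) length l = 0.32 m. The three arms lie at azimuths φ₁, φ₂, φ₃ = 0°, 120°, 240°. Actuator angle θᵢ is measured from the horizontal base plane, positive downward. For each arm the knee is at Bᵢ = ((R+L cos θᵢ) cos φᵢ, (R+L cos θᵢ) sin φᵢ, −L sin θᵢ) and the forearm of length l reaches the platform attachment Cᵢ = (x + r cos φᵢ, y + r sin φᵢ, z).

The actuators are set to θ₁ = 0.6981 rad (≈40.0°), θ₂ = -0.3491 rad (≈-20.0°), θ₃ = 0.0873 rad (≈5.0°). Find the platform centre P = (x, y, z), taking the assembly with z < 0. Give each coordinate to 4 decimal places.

O1 = (0.2432·cos0.0°, 0.2432·sin0.0°, -0.1286) = (0.2432, 0.0000, -0.1286)
O2 = (0.2779·cos120.0°, 0.2779·sin120.0°, 0.0684) = (-0.1390, 0.2407, 0.0684)
φ3=240.0°: virtual centre (-0.1446, -0.2505, -0.0174), radius l
eliminate P² terms by subtracting sphere 1 from 2 and 3
linear system: -0.7644x+0.4814y = 0.0063−0.3939z; -0.7757x+-0.5010y = 0.0083−0.2222z
det = 0.7563;  x = -0.0094+0.4024z,  y = -0.0020+-0.1794z
sphere 1 gives Az²+Bz+C=0 with A=1.1941, B=0.0545, C=-0.0221;  B²−4AC=0.1083;  roots -0.1606, 0.1150;  negative root z = -0.1606
x = -0.0740, y = 0.0269

(-0.0740, 0.0269, -0.1606)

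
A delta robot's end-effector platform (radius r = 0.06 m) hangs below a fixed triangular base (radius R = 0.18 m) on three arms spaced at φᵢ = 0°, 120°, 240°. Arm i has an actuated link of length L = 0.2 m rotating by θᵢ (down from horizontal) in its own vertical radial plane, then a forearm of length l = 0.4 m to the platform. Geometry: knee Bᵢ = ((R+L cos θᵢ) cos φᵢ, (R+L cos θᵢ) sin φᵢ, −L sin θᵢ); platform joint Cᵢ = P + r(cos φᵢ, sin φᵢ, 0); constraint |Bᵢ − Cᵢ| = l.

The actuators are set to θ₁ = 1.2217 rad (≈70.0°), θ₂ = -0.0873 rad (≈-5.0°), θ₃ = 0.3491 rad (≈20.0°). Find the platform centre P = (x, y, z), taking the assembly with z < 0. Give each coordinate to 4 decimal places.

O1 = (0.1884·cos0.0°, 0.1884·sin0.0°, -0.1879) = (0.1884, 0.0000, -0.1879)
arm 2 at φ=120.0°: (R−r)+L cos θ2 = 0.3192;  O2 = (-0.1596, 0.2765, 0.0174)
arm 3 at φ=240.0°: (R−r)+L cos θ3 = 0.3079;  O3 = (-0.1540, -0.2667, -0.0684)
eliminate P² terms by subtracting sphere 1 from 2 and 3
linear system: -0.6961x+0.5529y = 0.0314−0.4107z; -0.6848x+-0.5334y = 0.0287−0.2391z
Cramer: x(z) = -0.0435+0.4684z;  y(z) = 0.0020-0.1532z
into |P−O₁|² = l²: 1.2429z² + 0.1580z + -0.0709 = 0;  Δ = 0.3774;  z = -0.3107 or 0.1836 → z<0 root = -0.3107
x = -0.1890, y = 0.0496

(-0.1890, 0.0496, -0.3107)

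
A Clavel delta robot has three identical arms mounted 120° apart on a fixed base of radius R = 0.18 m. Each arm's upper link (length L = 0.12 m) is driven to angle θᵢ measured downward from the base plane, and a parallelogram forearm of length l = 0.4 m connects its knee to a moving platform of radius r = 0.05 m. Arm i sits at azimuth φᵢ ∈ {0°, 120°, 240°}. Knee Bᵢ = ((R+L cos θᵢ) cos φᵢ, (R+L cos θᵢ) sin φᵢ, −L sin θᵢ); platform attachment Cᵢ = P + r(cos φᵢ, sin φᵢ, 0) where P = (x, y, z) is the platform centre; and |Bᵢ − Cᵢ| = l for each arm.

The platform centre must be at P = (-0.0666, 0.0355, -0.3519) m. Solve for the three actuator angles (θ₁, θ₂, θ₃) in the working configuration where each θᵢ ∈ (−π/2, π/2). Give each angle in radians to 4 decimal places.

φ1=0.0° → target in arm frame (-0.0666, 0.0355)
  A cos θ + B sin θ = C:  0.1966·cos θ + -0.3519·sin θ = -0.0756
  θ1 = atan2(B,A) + arccos(C/0.4031) = 0.6982
arm 2 (φ=120.0°): x'=0.0640, y'=0.0399
  A cos θ + B sin θ = C:  0.0660·cos θ + -0.3519·sin θ = 0.0659
  γ=atan2(-0.3519,0.0660)=-1.3855;  ψ=arccos(0.1841)=1.3856;  θ2=γ+ψ≈0.0001
φ3=240.0° → target in arm frame (0.0026, -0.0754)
  e−x'=0.1274;  (l²−L²−(e−x')²−y'²−z²)/2L = -0.0007
  γ=atan2(-0.3519,0.1274)=-1.2233;  ψ=arccos(-0.0018)=1.5726;  θ3=γ+ψ≈0.3493

θ₁ = 0.6982, θ₂ = 0.0001, θ₃ = 0.3493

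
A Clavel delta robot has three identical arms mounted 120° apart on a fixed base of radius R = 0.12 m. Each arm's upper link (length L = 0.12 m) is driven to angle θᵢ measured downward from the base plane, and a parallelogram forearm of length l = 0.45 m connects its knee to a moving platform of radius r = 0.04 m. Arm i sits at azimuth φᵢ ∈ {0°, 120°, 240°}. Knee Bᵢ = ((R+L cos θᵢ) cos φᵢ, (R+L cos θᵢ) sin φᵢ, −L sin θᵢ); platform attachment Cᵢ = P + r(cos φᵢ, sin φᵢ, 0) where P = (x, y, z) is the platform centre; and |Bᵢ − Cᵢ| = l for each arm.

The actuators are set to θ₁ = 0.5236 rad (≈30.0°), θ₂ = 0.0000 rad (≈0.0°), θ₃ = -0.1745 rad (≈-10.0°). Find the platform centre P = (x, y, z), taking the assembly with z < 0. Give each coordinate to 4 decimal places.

φ1=0.0°: virtual centre (0.1839, 0.0000, -0.0600), radius l
arm 2 at φ=120.0°: ρ2 = 0.2000;  S2 = (-0.1000, 0.1732, 0.0000)
arm 3 at φ=240.0°: ρ3 = 0.1982;  S3 = (-0.0991, -0.1716, 0.0208)
eliminate P² terms by subtracting sphere 1 from 2 and 3
plane₁₂: -0.5678x+0.3464y+0.1200z = 0.0026
det = 0.3910;  x = -0.0043+0.2486z,  y = 0.0004+0.0611z
into |P−S₁|² = l²: 1.0655z² + 0.0265z + -0.1635 = 0;  Δ = 0.6975;  z = -0.4043 or 0.3795 → z<0 root = -0.4043
x = -0.1048, y = -0.0243

(-0.1048, -0.0243, -0.4043)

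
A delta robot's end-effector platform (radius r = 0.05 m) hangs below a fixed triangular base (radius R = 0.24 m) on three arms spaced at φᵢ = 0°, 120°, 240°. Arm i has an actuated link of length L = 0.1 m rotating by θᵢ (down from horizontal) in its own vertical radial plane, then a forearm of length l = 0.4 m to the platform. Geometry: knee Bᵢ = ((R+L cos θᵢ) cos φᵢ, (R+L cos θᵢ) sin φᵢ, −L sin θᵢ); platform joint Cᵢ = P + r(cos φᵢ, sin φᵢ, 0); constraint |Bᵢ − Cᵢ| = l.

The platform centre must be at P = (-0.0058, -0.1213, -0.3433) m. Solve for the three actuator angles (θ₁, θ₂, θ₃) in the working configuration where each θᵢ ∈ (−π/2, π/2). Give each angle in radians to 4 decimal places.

θ₁ = 0.7860, θ₂ = 1.3970, θ₃ = -0.0871

arm 1 (φ=0.0°): x'=-0.0058, y'=-0.1213
  e−x'=0.1958;  (l²−L²−(e−x')²−y'²−z²)/2L = -0.1045
  √(A²+B²)=0.3952;  θ1 = -1.0525+1.8385 ≈ 0.7860
arm 2 (φ=120.0°): x'=-0.1021, y'=0.0657
  A cos θ + B sin θ = C:  0.2921·cos θ + -0.3433·sin θ = -0.2876
  √(A²+B²)=0.4508;  θ2 = -0.8657+2.2627 ≈ 1.3970
φ3=240.0° → target in arm frame (0.1079, 0.0556)
  A cos θ + B sin θ = C:  0.0821·cos θ + -0.3433·sin θ = 0.1116
  γ=atan2(-0.3433,0.0821)=-1.3362;  ψ=arccos(0.3162)=1.2491;  θ3=γ+ψ≈-0.0871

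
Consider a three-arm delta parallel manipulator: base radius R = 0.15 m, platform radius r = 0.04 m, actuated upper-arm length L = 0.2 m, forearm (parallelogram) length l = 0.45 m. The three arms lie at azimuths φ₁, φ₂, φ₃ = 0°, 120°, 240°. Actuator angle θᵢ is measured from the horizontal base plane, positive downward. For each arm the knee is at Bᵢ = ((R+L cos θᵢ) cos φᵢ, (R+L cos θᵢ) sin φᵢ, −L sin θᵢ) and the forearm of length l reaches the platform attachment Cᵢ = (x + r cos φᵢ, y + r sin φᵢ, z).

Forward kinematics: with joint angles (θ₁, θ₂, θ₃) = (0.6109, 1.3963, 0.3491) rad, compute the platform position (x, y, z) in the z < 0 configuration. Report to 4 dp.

arm 1 at φ=0.0°: (R−r)+L cos θ1 = 0.2738;  S1 = (0.2738, 0.0000, -0.1147)
arm 2 at φ=120.0°: (R−r)+L cos θ2 = 0.1447;  S2 = (-0.0724, 0.1253, -0.1970)
φ3=240.0°: virtual centre (-0.1490, -0.2580, -0.0684), radius l
eliminate P² terms by subtracting sphere 1 from 2 and 3
[-0.6924 0.2507 -0.1645]·P = -0.0284;  [-0.8456 -0.5160 0.0926]·P = 0.0053
Cramer: x(z) = 0.0234-0.1083z;  y(z) = -0.0486+0.3570z
quadratic in z: (1.1392)z²+(0.2490)z+(-0.1243)=0, √Δ=0.7926 → z ∈ {-0.4572, 0.2386}; z = -0.4572 (taking z<0)
x = 0.0729, y = -0.2118

(0.0729, -0.2118, -0.4572)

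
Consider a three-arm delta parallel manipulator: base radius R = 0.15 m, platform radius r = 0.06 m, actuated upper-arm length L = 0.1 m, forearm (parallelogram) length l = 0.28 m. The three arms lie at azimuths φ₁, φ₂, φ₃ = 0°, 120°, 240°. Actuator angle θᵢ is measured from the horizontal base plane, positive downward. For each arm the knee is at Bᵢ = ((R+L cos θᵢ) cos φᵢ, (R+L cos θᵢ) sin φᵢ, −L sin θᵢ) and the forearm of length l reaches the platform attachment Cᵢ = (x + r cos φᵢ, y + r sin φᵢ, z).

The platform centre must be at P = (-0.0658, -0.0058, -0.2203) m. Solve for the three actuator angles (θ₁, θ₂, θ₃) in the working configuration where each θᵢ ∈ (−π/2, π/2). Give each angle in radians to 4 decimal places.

θ₁ = 0.6979, θ₂ = 0.0000, θ₃ = -0.0876

φ1=0.0° → target in arm frame (-0.0658, -0.0058)
  e−x'=0.1558;  (l²−L²−(e−x')²−y'²−z²)/2L = -0.0222
  γ=atan2(-0.2203,0.1558)=-0.9552;  ψ=arccos(-0.0823)=1.6532;  θ1=γ+ψ≈0.6979
arm 2 (φ=120.0°): x'=0.0279, y'=0.0599
  A cos θ + B sin θ = C:  0.0621·cos θ + -0.2203·sin θ = 0.0621
  √(A²+B²)=0.2289;  θ2 = -1.2959+1.2960 ≈ 0.0000
rotate P by −φ3: (0.0379, -0.0541, -0.2203)
  A cos θ + B sin θ = C:  0.0521·cos θ + -0.2203·sin θ = 0.0712
  √(A²+B²)=0.2264;  θ3 = -1.3387+1.2511 ≈ -0.0876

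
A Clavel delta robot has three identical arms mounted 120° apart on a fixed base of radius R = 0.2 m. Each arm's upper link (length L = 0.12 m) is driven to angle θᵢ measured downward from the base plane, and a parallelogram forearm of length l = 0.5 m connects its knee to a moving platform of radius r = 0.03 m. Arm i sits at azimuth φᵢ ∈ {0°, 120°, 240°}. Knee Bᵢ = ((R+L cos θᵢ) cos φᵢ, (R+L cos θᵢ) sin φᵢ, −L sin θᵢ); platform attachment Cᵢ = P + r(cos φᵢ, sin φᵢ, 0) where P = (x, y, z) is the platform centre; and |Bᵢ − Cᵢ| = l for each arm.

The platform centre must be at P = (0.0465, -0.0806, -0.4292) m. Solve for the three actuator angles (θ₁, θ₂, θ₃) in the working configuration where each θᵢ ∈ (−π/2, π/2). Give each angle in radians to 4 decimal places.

φ1=0.0° → target in arm frame (0.0465, -0.0806)
  A=0.1235, B=-0.4292, C=(l²−L²−A²−y'²−z²)/(2L)=0.1235
  √(A²+B²)=0.4466;  θ1 = -1.2906+1.2906 ≈ 0.0000
arm 2 (φ=120.0°): x'=-0.0931, y'=0.0000
  A=0.2631, B=-0.4292, C=(l²−L²−A²−y'²−z²)/(2L)=-0.0742
  γ=atan2(-0.4292,0.2631)=-1.0210;  ψ=arccos(-0.1474)=1.7187;  θ2=γ+ψ≈0.6978
rotate P by −φ3: (0.0466, 0.0806, -0.4292)
  A cos θ + B sin θ = C:  0.1234·cos θ + -0.4292·sin θ = 0.1236
  θ3 = atan2(B,A) + arccos(C/0.4466) = -0.0003

θ₁ = 0.0000, θ₂ = 0.6978, θ₃ = -0.0003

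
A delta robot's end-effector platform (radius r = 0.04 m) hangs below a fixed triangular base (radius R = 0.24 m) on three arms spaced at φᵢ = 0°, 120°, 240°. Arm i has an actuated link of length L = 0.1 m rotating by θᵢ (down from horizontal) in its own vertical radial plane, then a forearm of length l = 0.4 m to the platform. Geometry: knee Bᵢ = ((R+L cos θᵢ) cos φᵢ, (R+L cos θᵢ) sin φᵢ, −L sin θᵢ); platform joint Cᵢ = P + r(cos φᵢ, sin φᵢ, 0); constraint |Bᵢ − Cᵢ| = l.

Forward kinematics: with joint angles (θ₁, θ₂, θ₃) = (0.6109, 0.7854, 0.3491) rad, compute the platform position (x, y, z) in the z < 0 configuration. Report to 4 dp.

φ1=0.0°: virtual centre (0.2819, 0.0000, -0.0574), radius l
S2 = (0.2707·cos120.0°, 0.2707·sin120.0°, -0.0707) = (-0.1354, 0.2344, -0.0707)
φ3=240.0°: virtual centre (-0.1470, -0.2546, -0.0342), radius l
|S₂|²−|S₁|² = -0.0045;  |S₃|²−|S₁|² = 0.0048
plane₁₂: -0.8345x+0.4689y+-0.0267z = -0.0045
det = 0.8271;  x = 0.0000+0.0098z,  y = -0.0095+0.0744z
quadratic in z: (1.0056)z²+(0.1078)z+(-0.0772)=0, √Δ=0.5674 → z ∈ {-0.3357, 0.2285}; z = -0.3357 (taking z<0)
x = -0.0033, y = -0.0345

(-0.0033, -0.0345, -0.3357)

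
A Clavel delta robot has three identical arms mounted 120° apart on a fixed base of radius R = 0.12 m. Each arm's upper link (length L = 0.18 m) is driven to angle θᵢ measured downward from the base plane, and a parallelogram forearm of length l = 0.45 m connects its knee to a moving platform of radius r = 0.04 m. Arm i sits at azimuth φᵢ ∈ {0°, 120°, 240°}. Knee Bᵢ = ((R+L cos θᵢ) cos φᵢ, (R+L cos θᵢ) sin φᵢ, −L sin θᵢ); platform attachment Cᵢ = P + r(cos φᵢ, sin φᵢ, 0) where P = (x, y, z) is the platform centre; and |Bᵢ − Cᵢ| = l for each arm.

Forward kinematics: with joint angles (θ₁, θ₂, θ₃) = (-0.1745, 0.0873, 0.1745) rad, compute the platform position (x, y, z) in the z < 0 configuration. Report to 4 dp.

arm 1 at φ=0.0°: ρ1 = 0.2573;  O1 = (0.2573, 0.0000, 0.0313)
arm 2 at φ=120.0°: ρ2 = 0.2593;  O2 = (-0.1297, 0.2246, -0.0157)
O3 = (0.2573·cos240.0°, 0.2573·sin240.0°, -0.0313) = (-0.1286, -0.2228, -0.0313)
subtract pairs → two planes through P
linear system: -0.7738x+0.4491y = 0.0003−-0.0939z; -0.7718x+-0.4456y = 0.0000−-0.1250z
det = 0.6915;  x = -0.0002+-0.1417z,  y = 0.0004+-0.0351z
quadratic in z: (1.0213)z²+(0.0104)z+(-0.1352)=0, √Δ=0.7433 → z ∈ {-0.3690, 0.3588}; z = -0.3690 (taking z<0)
x = 0.0521, y = 0.0133

(0.0521, 0.0133, -0.3690)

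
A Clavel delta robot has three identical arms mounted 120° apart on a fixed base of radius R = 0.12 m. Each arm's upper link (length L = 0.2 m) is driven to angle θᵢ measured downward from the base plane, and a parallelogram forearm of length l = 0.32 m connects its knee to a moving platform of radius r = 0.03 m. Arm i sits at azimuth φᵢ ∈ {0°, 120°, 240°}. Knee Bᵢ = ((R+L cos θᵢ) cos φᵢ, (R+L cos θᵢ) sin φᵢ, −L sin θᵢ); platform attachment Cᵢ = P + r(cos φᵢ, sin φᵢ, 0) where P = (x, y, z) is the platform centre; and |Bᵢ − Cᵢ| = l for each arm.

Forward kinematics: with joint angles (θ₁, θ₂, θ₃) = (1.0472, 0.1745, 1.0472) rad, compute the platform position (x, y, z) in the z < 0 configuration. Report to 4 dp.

(-0.0691, 0.1196, -0.3180)

arm 1 at φ=0.0°: (R−r)+L cos θ1 = 0.1900;  centre 1 = (0.1900, 0.0000, -0.1732)
arm 2 at φ=120.0°: (R−r)+L cos θ2 = 0.2870;  centre 2 = (-0.1435, 0.2485, -0.0347)
arm 3 at φ=240.0°: (R−r)+L cos θ3 = 0.1900;  centre 3 = (-0.0950, -0.1645, -0.1732)
subtract pairs → two planes through P
plane₁₂: -0.6670x+0.4970y+0.2770z = 0.0175
det = 0.5028;  x = -0.0114+0.1813z,  y = 0.0198+-0.3140z
into |P−centre ₁|² = l²: 1.1314z² + 0.2610z + -0.0314 = 0;  Δ = 0.2104;  z = -0.3180 or 0.0874 → z<0 root = -0.3180
x = -0.0691, y = 0.1196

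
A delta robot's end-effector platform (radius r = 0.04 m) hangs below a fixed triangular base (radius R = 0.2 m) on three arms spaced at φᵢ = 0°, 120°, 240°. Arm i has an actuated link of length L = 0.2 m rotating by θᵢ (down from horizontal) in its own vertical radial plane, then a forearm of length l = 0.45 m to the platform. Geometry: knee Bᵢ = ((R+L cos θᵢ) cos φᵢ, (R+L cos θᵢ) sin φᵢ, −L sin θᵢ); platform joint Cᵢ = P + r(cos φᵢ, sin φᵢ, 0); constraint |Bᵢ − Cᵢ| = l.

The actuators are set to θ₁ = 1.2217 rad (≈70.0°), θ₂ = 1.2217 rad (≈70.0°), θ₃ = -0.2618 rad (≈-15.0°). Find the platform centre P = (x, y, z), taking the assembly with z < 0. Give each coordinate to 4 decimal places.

arm 1 at φ=0.0°: e+L cos θ1 = 0.2284;  S1 = (0.2284, 0.0000, -0.1879)
φ2=120.0°: virtual centre (-0.1142, 0.1978, -0.1879), radius l
S3 = (0.3532·cos240.0°, 0.3532·sin240.0°, 0.0518) = (-0.1766, -0.3059, 0.0518)
|S₂|²−|S₁|² = 0.0000;  |S₃|²−|S₁|² = 0.0399
plane₁₂: -0.6852x+0.3956y+0.0000z = 0.0000
Cramer: x(z) = -0.0214+0.2564z;  y(z) = -0.0370+0.4441z
quadratic in z: (1.2630)z²+(0.2149)z+(-0.1034)=0, √Δ=0.7541 → z ∈ {-0.3836, 0.2135}; z = -0.3836 (taking z<0)
x = -0.1197, y = -0.2074

(-0.1197, -0.2074, -0.3836)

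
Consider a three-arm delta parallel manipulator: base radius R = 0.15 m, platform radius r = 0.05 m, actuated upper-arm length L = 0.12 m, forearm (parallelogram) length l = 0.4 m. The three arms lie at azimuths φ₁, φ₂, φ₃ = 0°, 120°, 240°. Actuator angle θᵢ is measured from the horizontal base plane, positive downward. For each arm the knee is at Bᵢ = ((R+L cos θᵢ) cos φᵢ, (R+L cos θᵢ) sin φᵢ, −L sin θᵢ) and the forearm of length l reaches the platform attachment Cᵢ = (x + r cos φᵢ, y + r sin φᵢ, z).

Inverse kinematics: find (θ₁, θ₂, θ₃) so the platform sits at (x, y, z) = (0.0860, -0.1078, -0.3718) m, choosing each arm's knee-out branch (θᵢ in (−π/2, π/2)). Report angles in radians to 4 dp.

arm 1 (φ=0.0°): x'=0.0860, y'=-0.1078
  A cos θ + B sin θ = C:  0.0140·cos θ + -0.3718·sin θ = -0.0186
  θ1 = atan2(B,A) + arccos(C/0.3721) = 0.0875
rotate P by −φ2: (-0.1364, -0.0206, -0.3718)
  A cos θ + B sin θ = C:  0.2364·cos θ + -0.3718·sin θ = -0.2038
  θ2 = atan2(B,A) + arccos(C/0.4406) = 1.0473
rotate P by −φ3: (0.0504, 0.1284, -0.3718)
  A cos θ + B sin θ = C:  0.0496·cos θ + -0.3718·sin θ = -0.0483
  θ3 = atan2(B,A) + arccos(C/0.3751) = 0.2617

θ₁ = 0.0875, θ₂ = 1.0473, θ₃ = 0.2617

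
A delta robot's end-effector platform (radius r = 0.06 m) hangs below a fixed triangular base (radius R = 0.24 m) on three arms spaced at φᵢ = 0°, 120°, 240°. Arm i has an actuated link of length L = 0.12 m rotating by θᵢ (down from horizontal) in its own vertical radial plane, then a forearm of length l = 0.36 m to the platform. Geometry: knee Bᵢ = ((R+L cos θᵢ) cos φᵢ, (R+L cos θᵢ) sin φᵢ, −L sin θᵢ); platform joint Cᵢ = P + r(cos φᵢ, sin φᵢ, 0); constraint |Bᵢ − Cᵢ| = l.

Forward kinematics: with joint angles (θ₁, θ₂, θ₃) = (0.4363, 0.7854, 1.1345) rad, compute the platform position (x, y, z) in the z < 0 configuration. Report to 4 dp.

(0.0551, 0.0345, -0.3224)

φ1=0.0°: virtual centre (0.2888, 0.0000, -0.0507), radius l
S2 = (0.2649·cos120.0°, 0.2649·sin120.0°, -0.0849) = (-0.1324, 0.2294, -0.0849)
arm 3 at φ=240.0°: e+L cos θ3 = 0.2307;  S3 = (-0.1154, -0.1998, -0.1088)
|S₂|²−|S₁|² = -0.0086;  |S₃|²−|S₁|² = -0.0209
plane₁₂: -0.8424x+0.4587y+-0.0683z = -0.0086
det = 0.7074;  x = 0.0184+-0.1139z,  y = 0.0151+-0.0602z
quadratic in z: (1.0166)z²+(0.1612)z+(-0.0537)=0, √Δ=0.4944 → z ∈ {-0.3224, 0.1639}; z = -0.3224 (taking z<0)
x = 0.0551, y = 0.0345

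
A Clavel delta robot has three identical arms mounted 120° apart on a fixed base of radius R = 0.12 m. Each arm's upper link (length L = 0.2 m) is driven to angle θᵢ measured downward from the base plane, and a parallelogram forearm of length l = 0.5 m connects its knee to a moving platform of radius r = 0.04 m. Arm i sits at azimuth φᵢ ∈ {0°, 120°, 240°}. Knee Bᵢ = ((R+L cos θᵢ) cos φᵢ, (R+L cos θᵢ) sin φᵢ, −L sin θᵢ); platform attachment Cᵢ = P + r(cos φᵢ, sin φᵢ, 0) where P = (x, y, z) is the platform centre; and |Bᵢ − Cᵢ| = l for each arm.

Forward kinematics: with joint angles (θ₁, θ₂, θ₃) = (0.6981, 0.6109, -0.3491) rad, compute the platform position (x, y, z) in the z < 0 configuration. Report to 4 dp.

(-0.1250, -0.1780, -0.4286)

S1 = (0.2332·cos0.0°, 0.2332·sin0.0°, -0.1286) = (0.2332, 0.0000, -0.1286)
arm 2 at φ=120.0°: e+L cos θ2 = 0.2438;  S2 = (-0.1219, 0.2112, -0.1147)
arm 3 at φ=240.0°: e+L cos θ3 = 0.2679;  S3 = (-0.1340, -0.2320, 0.0684)
subtract pairs → two planes through P
plane₁₂: -0.7103x+0.4223y+0.0277z = 0.0017
Cramer: x(z) = -0.0049+0.2801z;  y(z) = -0.0042+0.4056z
into |P−S₁|² = l²: 1.2430z² + 0.1203z + -0.1768 = 0;  Δ = 0.8933;  z = -0.4286 or 0.3318 → z<0 root = -0.4286
x = -0.1250, y = -0.1780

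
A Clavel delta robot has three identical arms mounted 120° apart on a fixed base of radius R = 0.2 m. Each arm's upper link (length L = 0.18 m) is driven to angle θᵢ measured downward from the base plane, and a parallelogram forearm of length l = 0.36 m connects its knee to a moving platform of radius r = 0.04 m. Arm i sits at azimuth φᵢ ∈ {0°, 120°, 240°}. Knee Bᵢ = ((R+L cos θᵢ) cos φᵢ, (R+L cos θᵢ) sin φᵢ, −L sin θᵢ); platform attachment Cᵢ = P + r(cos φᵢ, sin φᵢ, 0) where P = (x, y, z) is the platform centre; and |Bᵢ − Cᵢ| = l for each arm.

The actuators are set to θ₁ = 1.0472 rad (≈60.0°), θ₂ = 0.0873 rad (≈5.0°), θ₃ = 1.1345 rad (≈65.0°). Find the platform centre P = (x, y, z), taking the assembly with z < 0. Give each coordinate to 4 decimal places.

(-0.0538, 0.1188, -0.3081)

arm 1 at φ=0.0°: e+L cos θ1 = 0.2500;  S1 = (0.2500, 0.0000, -0.1559)
S2 = (0.3393·cos120.0°, 0.3393·sin120.0°, -0.0157) = (-0.1697, 0.2939, -0.0157)
S3 = (0.2361·cos240.0°, 0.2361·sin240.0°, -0.1631) = (-0.1180, -0.2044, -0.1631)
eliminate P² terms by subtracting sphere 1 from 2 and 3
[-0.8393 0.5877 0.2804]·P = 0.0286;  [-0.7361 -0.4089 -0.0145]·P = -0.0045
Cramer: x(z) = -0.0117+0.1368z;  y(z) = 0.0319-0.2817z
sphere 1 gives Az²+Bz+C=0 with A=1.0981, B=0.2222, C=-0.0358;  B²−4AC=0.2066;  roots -0.3081, 0.1058;  negative root z = -0.3081
x = -0.0538, y = 0.1188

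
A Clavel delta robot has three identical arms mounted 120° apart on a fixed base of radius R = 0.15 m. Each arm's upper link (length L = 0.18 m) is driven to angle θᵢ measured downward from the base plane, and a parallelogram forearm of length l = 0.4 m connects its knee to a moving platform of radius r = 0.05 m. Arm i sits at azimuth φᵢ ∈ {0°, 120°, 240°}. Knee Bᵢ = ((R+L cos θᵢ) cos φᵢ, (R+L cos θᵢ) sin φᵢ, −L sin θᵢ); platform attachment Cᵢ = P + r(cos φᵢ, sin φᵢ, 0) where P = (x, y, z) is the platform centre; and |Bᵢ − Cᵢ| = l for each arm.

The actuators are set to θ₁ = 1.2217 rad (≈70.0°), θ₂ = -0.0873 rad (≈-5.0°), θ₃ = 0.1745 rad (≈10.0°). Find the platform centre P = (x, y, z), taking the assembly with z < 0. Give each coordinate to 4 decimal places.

(-0.2088, 0.0309, -0.3170)

φ1=0.0°: virtual centre (0.1616, 0.0000, -0.1691), radius l
S2 = (0.2793·cos120.0°, 0.2793·sin120.0°, 0.0157) = (-0.1397, 0.2419, 0.0157)
φ3=240.0°: virtual centre (-0.1386, -0.2401, -0.0313), radius l
|S₂|²−|S₁|² = 0.0235;  |S₃|²−|S₁|² = 0.0231
plane₁₂: -0.6025x+0.4838y+0.3697z = 0.0235
det = 0.5798;  x = -0.0388+0.5363z,  y = 0.0003+-0.0963z
quadratic in z: (1.2969)z²+(0.1233)z+(-0.0912)=0, √Δ=0.6989 → z ∈ {-0.3170, 0.2219}; z = -0.3170 (taking z<0)
x = -0.2088, y = 0.0309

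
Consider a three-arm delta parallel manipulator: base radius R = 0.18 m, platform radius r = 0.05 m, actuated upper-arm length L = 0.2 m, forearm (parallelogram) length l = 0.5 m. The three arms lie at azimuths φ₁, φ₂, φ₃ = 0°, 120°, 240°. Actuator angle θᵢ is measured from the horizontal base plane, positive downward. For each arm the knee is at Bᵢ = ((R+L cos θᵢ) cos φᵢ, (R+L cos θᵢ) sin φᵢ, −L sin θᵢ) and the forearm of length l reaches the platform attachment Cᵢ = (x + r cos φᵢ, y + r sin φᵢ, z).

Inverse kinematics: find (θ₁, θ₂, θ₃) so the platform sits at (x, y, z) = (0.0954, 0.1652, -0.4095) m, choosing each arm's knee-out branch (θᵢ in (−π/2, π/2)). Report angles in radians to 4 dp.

θ₁ = 0.0001, θ₂ = 0.0002, θ₃ = 0.9599

rotate P by −φ1: (0.0954, 0.1652, -0.4095)
  A cos θ + B sin θ = C:  0.0346·cos θ + -0.4095·sin θ = 0.0346
  θ1 = atan2(B,A) + arccos(C/0.4110) = 0.0001
arm 2 (φ=120.0°): x'=0.0954, y'=-0.1652
  A=0.0346, B=-0.4095, C=(l²−L²−A²−y'²−z²)/(2L)=0.0345
  γ=atan2(-0.4095,0.0346)=-1.4864;  ψ=arccos(0.0840)=1.4867;  θ2=γ+ψ≈0.0002
arm 3 (φ=240.0°): x'=-0.1908, y'=0.0000
  e−x'=0.3208;  (l²−L²−(e−x')²−y'²−z²)/2L = -0.1515
  γ=atan2(-0.4095,0.3208)=-0.9063;  ψ=arccos(-0.2912)=1.8662;  θ3=γ+ψ≈0.9599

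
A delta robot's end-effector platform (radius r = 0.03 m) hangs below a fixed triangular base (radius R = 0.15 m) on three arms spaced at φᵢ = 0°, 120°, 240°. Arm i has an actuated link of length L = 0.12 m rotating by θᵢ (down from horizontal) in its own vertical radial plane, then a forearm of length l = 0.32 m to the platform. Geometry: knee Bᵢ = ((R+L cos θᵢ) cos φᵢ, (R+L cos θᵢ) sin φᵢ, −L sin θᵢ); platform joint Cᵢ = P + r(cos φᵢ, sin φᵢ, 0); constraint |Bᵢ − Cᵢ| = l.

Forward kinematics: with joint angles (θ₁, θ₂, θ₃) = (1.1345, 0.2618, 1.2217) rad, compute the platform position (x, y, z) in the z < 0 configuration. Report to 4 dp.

arm 1 at φ=0.0°: e+L cos θ1 = 0.1707;  centre 1 = (0.1707, 0.0000, -0.1088)
centre 2 = (0.2359·cos120.0°, 0.2359·sin120.0°, -0.0311) = (-0.1180, 0.2043, -0.0311)
arm 3 at φ=240.0°: e+L cos θ3 = 0.1610;  centre 3 = (-0.0805, -0.1395, -0.1128)
subtract pairs → two planes through P
[-0.5773 0.4086 0.1554]·P = 0.0156;  [-0.5025 -0.2789 -0.0080]·P = -0.0023
Cramer: x(z) = -0.0093+0.1094z;  y(z) = 0.0251-0.2258z
quadratic in z: (1.0629)z²+(0.1668)z+(-0.0575)=0, √Δ=0.5219 → z ∈ {-0.3240, 0.1671}; z = -0.3240 (taking z<0)
x = -0.0448, y = 0.0983

(-0.0448, 0.0983, -0.3240)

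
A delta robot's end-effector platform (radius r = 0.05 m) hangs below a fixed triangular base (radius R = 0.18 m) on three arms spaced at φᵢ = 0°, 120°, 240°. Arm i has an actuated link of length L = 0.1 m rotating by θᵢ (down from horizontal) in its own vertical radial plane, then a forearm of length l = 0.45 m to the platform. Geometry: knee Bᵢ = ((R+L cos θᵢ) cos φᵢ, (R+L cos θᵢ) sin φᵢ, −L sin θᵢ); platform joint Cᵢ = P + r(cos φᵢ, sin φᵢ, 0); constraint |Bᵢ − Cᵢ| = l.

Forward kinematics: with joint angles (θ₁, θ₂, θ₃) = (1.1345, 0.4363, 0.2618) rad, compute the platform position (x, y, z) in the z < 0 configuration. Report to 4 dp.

(-0.1109, -0.0197, -0.4398)

arm 1 at φ=0.0°: (R−r)+L cos θ1 = 0.1723;  S1 = (0.1723, 0.0000, -0.0906)
φ2=120.0°: virtual centre (-0.1103, 0.1911, -0.0423), radius l
arm 3 at φ=240.0°: (R−r)+L cos θ3 = 0.2266;  S3 = (-0.1133, -0.1962, -0.0259)
|S₂|²−|S₁|² = 0.0126;  |S₃|²−|S₁|² = 0.0141
[-0.5651 0.3821 0.0967]·P = 0.0126;  [-0.5711 -0.3925 0.1295]·P = 0.0141
det = 0.4401;  x = -0.0235+0.1987z,  y = -0.0018+0.0408z
into |P−S₁|² = l²: 1.0412z² + 0.1033z + -0.1560 = 0;  Δ = 0.6602;  z = -0.4398 or 0.3406 → z<0 root = -0.4398
x = -0.1109, y = -0.0197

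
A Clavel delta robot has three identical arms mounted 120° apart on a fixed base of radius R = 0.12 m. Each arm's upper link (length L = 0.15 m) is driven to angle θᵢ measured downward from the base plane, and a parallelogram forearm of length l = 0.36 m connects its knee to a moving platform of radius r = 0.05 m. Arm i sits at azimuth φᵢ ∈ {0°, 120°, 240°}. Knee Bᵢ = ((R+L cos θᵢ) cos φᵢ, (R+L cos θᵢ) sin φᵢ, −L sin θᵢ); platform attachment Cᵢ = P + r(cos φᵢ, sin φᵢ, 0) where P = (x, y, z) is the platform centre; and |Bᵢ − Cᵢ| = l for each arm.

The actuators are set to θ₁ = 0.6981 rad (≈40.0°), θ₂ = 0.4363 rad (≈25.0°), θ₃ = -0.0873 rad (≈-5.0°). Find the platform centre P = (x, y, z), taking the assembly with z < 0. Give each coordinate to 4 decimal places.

φ1=0.0°: virtual centre (0.1849, 0.0000, -0.0964), radius l
φ2=120.0°: virtual centre (-0.1030, 0.1784, -0.0634), radius l
centre 3 = (0.2194·cos240.0°, 0.2194·sin240.0°, 0.0131) = (-0.1097, -0.1900, 0.0131)
subtract pairs → two planes through P
plane₁₂: -0.5758x+0.3567y+0.0661z = 0.0029
Cramer: x(z) = -0.0066+0.2406z;  y(z) = -0.0024+0.2032z
sphere 1 gives Az²+Bz+C=0 with A=1.0992, B=0.0997, C=-0.0836;  B²−4AC=0.3775;  roots -0.3248, 0.2342;  negative root z = -0.3248
x = -0.0848, y = -0.0684

(-0.0848, -0.0684, -0.3248)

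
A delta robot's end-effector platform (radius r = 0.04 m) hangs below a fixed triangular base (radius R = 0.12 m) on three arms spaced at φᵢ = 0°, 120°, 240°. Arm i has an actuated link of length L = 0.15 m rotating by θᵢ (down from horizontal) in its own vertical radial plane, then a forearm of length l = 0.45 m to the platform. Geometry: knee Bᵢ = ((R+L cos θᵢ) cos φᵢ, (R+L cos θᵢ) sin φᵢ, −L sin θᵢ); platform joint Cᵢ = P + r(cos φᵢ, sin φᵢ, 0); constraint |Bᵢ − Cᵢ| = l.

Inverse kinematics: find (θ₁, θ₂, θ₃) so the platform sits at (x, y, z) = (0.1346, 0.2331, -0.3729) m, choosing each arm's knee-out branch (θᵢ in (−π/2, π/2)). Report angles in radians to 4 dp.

arm 1 (φ=0.0°): x'=0.1346, y'=0.2331
  A=-0.0546, B=-0.3729, C=(l²−L²−A²−y'²−z²)/(2L)=-0.0546
  γ=atan2(-0.3729,-0.0546)=-1.7162;  ψ=arccos(-0.1448)=1.7161;  θ1=γ+ψ≈-0.0001
φ2=120.0° → target in arm frame (0.1346, -0.2331)
  A=-0.0546, B=-0.3729, C=(l²−L²−A²−y'²−z²)/(2L)=-0.0546
  θ2 = atan2(B,A) + arccos(C/0.3769) = 0.0000
rotate P by −φ3: (-0.2692, 0.0000, -0.3729)
  A cos θ + B sin θ = C:  0.3492·cos θ + -0.3729·sin θ = -0.2699
  γ=atan2(-0.3729,0.3492)=-0.8182;  ψ=arccos(-0.5284)=2.1275;  θ3=γ+ψ≈1.3092

θ₁ = -0.0001, θ₂ = 0.0000, θ₃ = 1.3092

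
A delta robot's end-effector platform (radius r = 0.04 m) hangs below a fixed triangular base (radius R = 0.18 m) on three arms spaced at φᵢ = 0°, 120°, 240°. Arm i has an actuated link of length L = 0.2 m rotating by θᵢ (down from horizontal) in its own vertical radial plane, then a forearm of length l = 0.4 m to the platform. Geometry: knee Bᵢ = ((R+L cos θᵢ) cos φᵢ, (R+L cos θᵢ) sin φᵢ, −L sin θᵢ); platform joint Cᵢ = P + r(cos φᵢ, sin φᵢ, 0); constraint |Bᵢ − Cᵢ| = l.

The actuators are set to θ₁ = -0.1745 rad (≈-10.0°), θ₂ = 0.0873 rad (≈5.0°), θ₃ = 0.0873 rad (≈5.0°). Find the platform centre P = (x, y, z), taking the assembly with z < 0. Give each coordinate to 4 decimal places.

φ1=0.0°: virtual centre (0.3370, 0.0000, 0.0347), radius l
φ2=120.0°: virtual centre (-0.1696, 0.2938, -0.0174), radius l
O3 = (0.3392·cos240.0°, 0.3392·sin240.0°, -0.0174) = (-0.1696, -0.2938, -0.0174)
subtract pairs → two planes through P
linear system: -1.0132x+0.5876y = 0.0006−-0.1043z; -1.0132x+-0.5876y = 0.0006−-0.1043z
det = 1.1906;  x = -0.0006+-0.1030z,  y = 0.0000+0.0000z
quadratic in z: (1.0106)z²+(0.0001)z+(-0.0448)=0, √Δ=0.4257 → z ∈ {-0.2106, 0.2106}; z = -0.2106 (taking z<0)
x = 0.0211, y = 0.0000

(0.0211, 0.0000, -0.2106)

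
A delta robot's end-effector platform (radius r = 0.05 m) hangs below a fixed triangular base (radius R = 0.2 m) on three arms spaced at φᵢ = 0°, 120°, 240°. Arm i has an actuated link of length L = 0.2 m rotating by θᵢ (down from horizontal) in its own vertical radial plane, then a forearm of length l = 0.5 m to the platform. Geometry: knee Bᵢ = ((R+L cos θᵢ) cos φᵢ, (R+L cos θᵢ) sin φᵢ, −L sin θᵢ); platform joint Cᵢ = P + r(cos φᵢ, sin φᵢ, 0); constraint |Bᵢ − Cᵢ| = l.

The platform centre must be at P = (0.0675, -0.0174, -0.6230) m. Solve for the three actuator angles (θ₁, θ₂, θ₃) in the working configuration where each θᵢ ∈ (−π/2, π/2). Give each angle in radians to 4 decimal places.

arm 1 (φ=0.0°): x'=0.0675, y'=-0.0174
  A=0.0825, B=-0.6230, C=(l²−L²−A²−y'²−z²)/(2L)=-0.4631
  √(A²+B²)=0.6284;  θ1 = -1.4391+2.3993 ≈ 0.9601
arm 2 (φ=120.0°): x'=-0.0488, y'=-0.0498
  A=0.1988, B=-0.6230, C=(l²−L²−A²−y'²−z²)/(2L)=-0.5503
  √(A²+B²)=0.6540;  θ2 = -1.2619+2.5709 ≈ 1.3091
rotate P by −φ3: (-0.0187, 0.0672, -0.6230)
  e−x'=0.1687;  (l²−L²−(e−x')²−y'²−z²)/2L = -0.5277
  √(A²+B²)=0.6454;  θ3 = -1.3064+2.5281 ≈ 1.2217

θ₁ = 0.9601, θ₂ = 1.3091, θ₃ = 1.2217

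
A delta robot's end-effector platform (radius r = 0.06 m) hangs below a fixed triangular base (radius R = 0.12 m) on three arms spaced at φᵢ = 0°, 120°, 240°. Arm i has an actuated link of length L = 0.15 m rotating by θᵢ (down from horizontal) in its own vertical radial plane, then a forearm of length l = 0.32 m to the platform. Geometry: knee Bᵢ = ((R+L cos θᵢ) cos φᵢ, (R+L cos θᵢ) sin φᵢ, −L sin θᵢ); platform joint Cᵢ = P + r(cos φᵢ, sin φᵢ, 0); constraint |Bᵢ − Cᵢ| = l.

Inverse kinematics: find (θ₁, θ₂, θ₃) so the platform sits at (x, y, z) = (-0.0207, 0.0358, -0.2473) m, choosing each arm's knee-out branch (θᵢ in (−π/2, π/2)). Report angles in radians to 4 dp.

θ₁ = 0.1747, θ₂ = -0.1746, θ₃ = 0.1744

arm 1 (φ=0.0°): x'=-0.0207, y'=0.0358
  e−x'=0.0807;  (l²−L²−(e−x')²−y'²−z²)/2L = 0.0365
  θ1 = atan2(B,A) + arccos(C/0.2601) = 0.1747
arm 2 (φ=120.0°): x'=0.0414, y'=0.0000
  A cos θ + B sin θ = C:  0.0186·cos θ + -0.2473·sin θ = 0.0613
  γ=atan2(-0.2473,0.0186)=-1.4955;  ψ=arccos(0.2472)=1.3210;  θ2=γ+ψ≈-0.1746
arm 3 (φ=240.0°): x'=-0.0207, y'=-0.0358
  A=0.0807, B=-0.2473, C=(l²−L²−A²−y'²−z²)/(2L)=0.0365
  γ=atan2(-0.2473,0.0807)=-1.2555;  ψ=arccos(0.1404)=1.4300;  θ3=γ+ψ≈0.1744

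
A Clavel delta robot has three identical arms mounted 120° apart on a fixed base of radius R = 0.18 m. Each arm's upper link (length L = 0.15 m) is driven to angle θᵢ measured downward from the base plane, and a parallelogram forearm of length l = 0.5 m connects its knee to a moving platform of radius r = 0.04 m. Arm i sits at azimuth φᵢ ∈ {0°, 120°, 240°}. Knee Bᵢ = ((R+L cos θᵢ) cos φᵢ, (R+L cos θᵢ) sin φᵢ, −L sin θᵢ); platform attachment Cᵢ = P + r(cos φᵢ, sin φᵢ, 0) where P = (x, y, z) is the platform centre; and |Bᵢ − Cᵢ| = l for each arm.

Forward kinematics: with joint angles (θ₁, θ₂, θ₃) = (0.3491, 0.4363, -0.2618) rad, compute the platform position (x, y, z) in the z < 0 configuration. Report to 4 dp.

φ1=0.0°: virtual centre (0.2810, 0.0000, -0.0513), radius l
arm 2 at φ=120.0°: e+L cos θ2 = 0.2759;  centre 2 = (-0.1380, 0.2390, -0.0634)
centre 3 = (0.2849·cos240.0°, 0.2849·sin240.0°, 0.0388) = (-0.1424, -0.2467, 0.0388)
eliminate P² terms by subtracting sphere 1 from 2 and 3
linear system: -0.8379x+0.4780y = -0.0014−-0.0242z; -0.8468x+-0.4934y = 0.0011−0.1803z
det = 0.8182;  x = 0.0002+0.0907z,  y = -0.0026+0.2096z
into |P−centre ₁|² = l²: 1.0522z² + 0.0506z + -0.1685 = 0;  Δ = 0.7119;  z = -0.4250 or 0.3769 → z<0 root = -0.4250
x = -0.0384, y = -0.0917

(-0.0384, -0.0917, -0.4250)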